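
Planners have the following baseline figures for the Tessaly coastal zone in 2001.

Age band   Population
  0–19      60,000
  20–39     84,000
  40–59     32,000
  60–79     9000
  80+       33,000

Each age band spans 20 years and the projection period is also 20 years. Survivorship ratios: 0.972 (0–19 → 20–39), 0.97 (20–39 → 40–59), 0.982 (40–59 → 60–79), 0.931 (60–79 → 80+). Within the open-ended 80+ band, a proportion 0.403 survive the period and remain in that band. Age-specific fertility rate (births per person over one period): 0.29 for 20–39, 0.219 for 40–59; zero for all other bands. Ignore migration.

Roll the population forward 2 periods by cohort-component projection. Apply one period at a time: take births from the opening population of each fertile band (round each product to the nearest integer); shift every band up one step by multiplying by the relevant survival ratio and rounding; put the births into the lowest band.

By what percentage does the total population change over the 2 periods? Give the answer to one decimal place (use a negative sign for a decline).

10.0

Period 1:
Births: 84000 × 0.29 = 24360  |  32000 × 0.219 = 7008 — total 31368
20–39: 60000 × 0.972 = 58320
40–59: 84000 × 0.97 = 81480
60–79: 32000 × 0.982 = 31424
80+: 9000 × 0.931 + 33000 × 0.403 = 8379 + 13299 = 21678
End of period: [31368, 58320, 81480, 31424, 21678]
Period 2:
Births: 58320 × 0.29 = 16913  |  81480 × 0.219 = 17844 — total 34757
20–39: 31368 × 0.972 = 30490
40–59: 58320 × 0.97 = 56570
60–79: 81480 × 0.982 = 80013
80+: 31424 × 0.931 + 21678 × 0.403 = 29256 + 8736 = 37992
End of period: [34757, 30490, 56570, 80013, 37992]
Total: 218000 → 239822; change = 21822; percentage change = 10.0%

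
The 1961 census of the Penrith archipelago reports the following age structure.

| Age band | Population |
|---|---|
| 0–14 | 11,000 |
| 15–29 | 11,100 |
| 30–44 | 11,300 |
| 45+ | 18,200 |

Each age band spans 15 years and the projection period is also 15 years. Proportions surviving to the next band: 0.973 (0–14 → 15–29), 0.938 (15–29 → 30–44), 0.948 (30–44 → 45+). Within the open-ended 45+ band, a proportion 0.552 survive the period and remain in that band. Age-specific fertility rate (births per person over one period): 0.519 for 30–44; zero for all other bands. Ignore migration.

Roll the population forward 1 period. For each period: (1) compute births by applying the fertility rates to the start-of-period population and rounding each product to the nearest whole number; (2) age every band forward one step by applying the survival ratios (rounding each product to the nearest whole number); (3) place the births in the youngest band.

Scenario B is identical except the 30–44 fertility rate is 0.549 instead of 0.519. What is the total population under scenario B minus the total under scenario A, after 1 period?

(Bands numbered youngest = 1 to oldest = 4.)
After projecting period 1:
Births: 11300 * 0.519 = 5865
Band 2: 11000 * 0.973 = 10703
Band 3: 11100 * 0.938 = 10412
Band 4: 11300 * 0.948 + 18200 * 0.552 = 10712 + 10046 = 20758
End of period: [5865, 10703, 10412, 20758]
Scenario A total after 1 period: 47738
Scenario B projection —
After projecting period 1:
Births: 11300 * 0.549 = 6204
Band 2: 11000 * 0.973 = 10703
Band 3: 11100 * 0.938 = 10412
Band 4: 11300 * 0.948 + 18200 * 0.552 = 10712 + 10046 = 20758
End of period: [6204, 10703, 10412, 20758]
Scenario B total after 1 period: 48077
Difference B − A = 48077 − 47738 = 339

339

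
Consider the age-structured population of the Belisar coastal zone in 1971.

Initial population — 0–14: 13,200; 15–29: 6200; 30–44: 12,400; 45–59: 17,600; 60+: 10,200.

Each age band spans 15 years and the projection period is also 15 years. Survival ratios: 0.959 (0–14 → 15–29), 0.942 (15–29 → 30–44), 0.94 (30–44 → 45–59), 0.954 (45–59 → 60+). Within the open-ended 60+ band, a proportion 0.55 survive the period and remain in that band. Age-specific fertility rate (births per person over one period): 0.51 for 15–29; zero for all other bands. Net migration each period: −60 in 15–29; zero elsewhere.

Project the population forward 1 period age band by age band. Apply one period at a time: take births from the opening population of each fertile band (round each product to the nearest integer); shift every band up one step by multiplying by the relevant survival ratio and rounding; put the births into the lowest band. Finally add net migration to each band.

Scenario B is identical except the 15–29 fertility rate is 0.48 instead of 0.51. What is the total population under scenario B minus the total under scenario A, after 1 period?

After projecting period 1:
Births: 6200 × 0.51 = 3162
15–29: 13200 × 0.959 = 12659
30–44: 6200 × 0.942 = 5840
45–59: 12400 × 0.94 = 11656
60+: 17600 × 0.954 + 10200 × 0.55 = 16790 + 5610 = 22400
Net migration: 15–29 − 60 → 12599
→ [3162, 12599, 5840, 11656, 22400]
Scenario A total after 1 period: 55657
Scenario B projection —
After projecting period 1:
Births: 6200 × 0.48 = 2976
15–29: 13200 × 0.959 = 12659
30–44: 6200 × 0.942 = 5840
45–59: 12400 × 0.94 = 11656
60+: 17600 × 0.954 + 10200 × 0.55 = 16790 + 5610 = 22400
Net migration: 15–29 − 60 → 12599
→ [2976, 12599, 5840, 11656, 22400]
Scenario B total after 1 period: 55471
Difference B − A = 55471 − 55657 = -186

-186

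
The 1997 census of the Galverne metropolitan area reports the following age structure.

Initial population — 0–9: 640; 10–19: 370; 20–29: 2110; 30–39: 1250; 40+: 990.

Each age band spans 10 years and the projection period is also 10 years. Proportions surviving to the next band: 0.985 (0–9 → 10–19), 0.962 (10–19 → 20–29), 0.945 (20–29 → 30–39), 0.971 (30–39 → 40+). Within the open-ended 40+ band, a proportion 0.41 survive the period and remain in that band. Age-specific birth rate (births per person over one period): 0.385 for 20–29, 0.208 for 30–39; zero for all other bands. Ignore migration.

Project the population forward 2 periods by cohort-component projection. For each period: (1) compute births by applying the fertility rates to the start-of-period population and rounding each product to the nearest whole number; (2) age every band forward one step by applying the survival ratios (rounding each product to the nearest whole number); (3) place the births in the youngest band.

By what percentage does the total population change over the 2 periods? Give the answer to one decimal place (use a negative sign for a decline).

-3.9

— Period 1 —
Births: 2110 × 0.385 = 812 ; 1250 × 0.208 = 260 → 1072
10–19: 640 × 0.985 = 630
20–29: 370 × 0.962 = 356
30–39: 2110 × 0.945 = 1994
40+: 1250 × 0.971 + 990 × 0.41 = 1214 + 406 = 1620
Population now: 0–9=1072, 10–19=630, 20–29=356, 30–39=1994, 40+=1620
— Period 2 —
Births: 356 × 0.385 = 137 ; 1994 × 0.208 = 415 → 552
10–19: 1072 × 0.985 = 1056
20–29: 630 × 0.962 = 606
30–39: 356 × 0.945 = 336
40+: 1994 × 0.971 + 1620 × 0.41 = 1936 + 664 = 2600
Population now: 0–9=552, 10–19=1056, 20–29=606, 30–39=336, 40+=2600
Total: 5360 → 5150; change = -210; percentage change = -3.9%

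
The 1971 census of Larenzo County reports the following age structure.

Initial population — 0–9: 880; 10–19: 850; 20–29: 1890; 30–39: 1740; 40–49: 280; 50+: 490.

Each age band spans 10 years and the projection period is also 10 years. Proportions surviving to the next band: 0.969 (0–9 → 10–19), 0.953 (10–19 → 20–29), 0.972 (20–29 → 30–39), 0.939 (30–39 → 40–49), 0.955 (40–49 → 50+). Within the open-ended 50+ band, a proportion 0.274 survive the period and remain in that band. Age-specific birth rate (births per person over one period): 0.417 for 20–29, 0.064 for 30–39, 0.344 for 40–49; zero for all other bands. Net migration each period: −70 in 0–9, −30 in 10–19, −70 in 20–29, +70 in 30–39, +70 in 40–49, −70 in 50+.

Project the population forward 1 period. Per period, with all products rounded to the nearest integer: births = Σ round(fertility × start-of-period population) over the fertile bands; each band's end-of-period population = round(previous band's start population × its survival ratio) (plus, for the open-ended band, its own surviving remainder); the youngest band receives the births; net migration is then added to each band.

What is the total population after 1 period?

6430

Numbering the bands 1..6 from youngest to oldest:
After projecting period 1:
Births: 1890 × 0.417 = 788 ; 1740 × 0.064 = 111 ; 280 × 0.344 = 96 ⇒ total 995
Band 2: 880 × 0.969 = 853
Band 3: 850 × 0.953 = 810
Band 4: 1890 × 0.972 = 1837
Band 5: 1740 × 0.939 = 1634
Band 6: 280 × 0.955 + 490 × 0.274 = 267 + 134 = 401
Net migration: Band 1 − 70 → 925; Band 2 − 30 → 823; Band 3 − 70 → 740; Band 4 + 70 → 1907; Band 5 + 70 → 1704; Band 6 − 70 → 331
Population now: 0–9=925, 10–19=823, 20–29=740, 30–39=1907, 40–49=1704, 50+=331
Total after period 1: 925 + 823 + 740 + 1907 + 1704 + 331 = 6430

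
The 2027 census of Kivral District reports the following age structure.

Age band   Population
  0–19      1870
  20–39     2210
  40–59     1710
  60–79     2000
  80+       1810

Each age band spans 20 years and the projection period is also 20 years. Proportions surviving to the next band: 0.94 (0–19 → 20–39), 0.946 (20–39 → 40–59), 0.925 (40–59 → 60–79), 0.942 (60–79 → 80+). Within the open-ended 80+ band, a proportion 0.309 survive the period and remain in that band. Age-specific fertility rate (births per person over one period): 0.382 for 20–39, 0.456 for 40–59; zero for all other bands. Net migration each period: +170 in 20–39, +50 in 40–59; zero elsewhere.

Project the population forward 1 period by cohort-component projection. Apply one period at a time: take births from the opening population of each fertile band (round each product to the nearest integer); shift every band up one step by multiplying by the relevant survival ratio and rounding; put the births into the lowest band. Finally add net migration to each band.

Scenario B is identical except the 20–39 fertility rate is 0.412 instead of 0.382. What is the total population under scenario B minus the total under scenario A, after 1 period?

67

Period 1:
Births: 2210 * 0.382 = 844  |  1710 * 0.456 = 780 — total 1624
20–39: 1870 * 0.94 = 1758
40–59: 2210 * 0.946 = 2091
60–79: 1710 * 0.925 = 1582
80+: 2000 * 0.942 + 1810 * 0.309 = 1884 + 559 = 2443
Net migration: 20–39 + 170 → 1928; 40–59 + 50 → 2141
End of period: [1624, 1928, 2141, 1582, 2443]
Scenario A total after 1 period: 9718
Scenario B projection —
Period 1:
Births: 2210 * 0.412 = 911  |  1710 * 0.456 = 780 — total 1691
20–39: 1870 * 0.94 = 1758
40–59: 2210 * 0.946 = 2091
60–79: 1710 * 0.925 = 1582
80+: 2000 * 0.942 + 1810 * 0.309 = 1884 + 559 = 2443
Net migration: 20–39 + 170 → 1928; 40–59 + 50 → 2141
End of period: [1691, 1928, 2141, 1582, 2443]
Scenario B total after 1 period: 9785
Difference B − A = 9785 − 9718 = 67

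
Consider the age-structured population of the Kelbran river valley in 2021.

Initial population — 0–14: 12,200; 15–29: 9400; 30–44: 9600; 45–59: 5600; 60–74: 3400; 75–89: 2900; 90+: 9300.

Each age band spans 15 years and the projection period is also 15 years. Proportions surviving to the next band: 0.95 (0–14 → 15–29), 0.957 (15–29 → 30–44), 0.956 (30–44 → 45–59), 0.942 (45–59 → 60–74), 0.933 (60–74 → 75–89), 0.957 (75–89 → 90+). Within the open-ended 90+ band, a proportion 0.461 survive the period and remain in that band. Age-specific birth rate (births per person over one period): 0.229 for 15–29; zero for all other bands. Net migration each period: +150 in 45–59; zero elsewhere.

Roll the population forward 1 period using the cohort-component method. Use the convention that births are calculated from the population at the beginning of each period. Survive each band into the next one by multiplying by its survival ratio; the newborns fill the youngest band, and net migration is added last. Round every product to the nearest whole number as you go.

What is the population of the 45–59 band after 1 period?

(Bands numbered youngest = 1 to oldest = 7.)
After projecting period 1:
Births: 9400 × 0.229 = 2153
Band 2: 12200 × 0.95 = 11590
Band 3: 9400 × 0.957 = 8996
Band 4: 9600 × 0.956 = 9178
Band 5: 5600 × 0.942 = 5275
Band 6: 3400 × 0.933 = 3172
Band 7: 2900 × 0.957 + 9300 × 0.461 = 2775 + 4287 = 7062
Net migration: Band 4 + 150 → 9328
Population now: 0–14=2153, 15–29=11590, 30–44=8996, 45–59=9328, 60–74=5275, 75–89=3172, 90+=7062

9328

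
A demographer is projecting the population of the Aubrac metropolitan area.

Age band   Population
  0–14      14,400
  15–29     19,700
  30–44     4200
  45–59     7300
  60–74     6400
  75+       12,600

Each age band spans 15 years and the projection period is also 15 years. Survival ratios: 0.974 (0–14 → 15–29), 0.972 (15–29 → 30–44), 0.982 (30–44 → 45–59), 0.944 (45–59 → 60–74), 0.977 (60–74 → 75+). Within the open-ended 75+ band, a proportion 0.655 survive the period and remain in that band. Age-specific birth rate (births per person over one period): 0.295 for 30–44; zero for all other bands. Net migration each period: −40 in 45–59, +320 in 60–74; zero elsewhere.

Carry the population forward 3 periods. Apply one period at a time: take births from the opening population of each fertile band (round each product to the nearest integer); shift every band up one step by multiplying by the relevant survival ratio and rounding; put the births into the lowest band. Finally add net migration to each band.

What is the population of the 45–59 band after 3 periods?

13348

Let band 1 be 0–14 through band 6 = 75+.
[period 1]
Births: 4200 × 0.295 = 1239
Band 2: 14400 × 0.974 = 14026
Band 3: 19700 × 0.972 = 19148
Band 4: 4200 × 0.982 = 4124
Band 5: 7300 × 0.944 = 6891
Band 6: 6400 × 0.977 + 12600 × 0.655 = 6253 + 8253 = 14506
Net migration: Band 4 − 40 → 4084; Band 5 + 320 → 7211
End of period: [1239, 14026, 19148, 4084, 7211, 14506]
[period 2]
Births: 19148 × 0.295 = 5649
Band 2: 1239 × 0.974 = 1207
Band 3: 14026 × 0.972 = 13633
Band 4: 19148 × 0.982 = 18803
Band 5: 4084 × 0.944 = 3855
Band 6: 7211 × 0.977 + 14506 × 0.655 = 7045 + 9501 = 16546
Net migration: Band 4 − 40 → 18763; Band 5 + 320 → 4175
End of period: [5649, 1207, 13633, 18763, 4175, 16546]
[period 3]
Births: 13633 × 0.295 = 4022
Band 2: 5649 × 0.974 = 5502
Band 3: 1207 × 0.972 = 1173
Band 4: 13633 × 0.982 = 13388
Band 5: 18763 × 0.944 = 17712
Band 6: 4175 × 0.977 + 16546 × 0.655 = 4079 + 10838 = 14917
Net migration: Band 4 − 40 → 13348; Band 5 + 320 → 18032
End of period: [4022, 5502, 1173, 13348, 18032, 14917]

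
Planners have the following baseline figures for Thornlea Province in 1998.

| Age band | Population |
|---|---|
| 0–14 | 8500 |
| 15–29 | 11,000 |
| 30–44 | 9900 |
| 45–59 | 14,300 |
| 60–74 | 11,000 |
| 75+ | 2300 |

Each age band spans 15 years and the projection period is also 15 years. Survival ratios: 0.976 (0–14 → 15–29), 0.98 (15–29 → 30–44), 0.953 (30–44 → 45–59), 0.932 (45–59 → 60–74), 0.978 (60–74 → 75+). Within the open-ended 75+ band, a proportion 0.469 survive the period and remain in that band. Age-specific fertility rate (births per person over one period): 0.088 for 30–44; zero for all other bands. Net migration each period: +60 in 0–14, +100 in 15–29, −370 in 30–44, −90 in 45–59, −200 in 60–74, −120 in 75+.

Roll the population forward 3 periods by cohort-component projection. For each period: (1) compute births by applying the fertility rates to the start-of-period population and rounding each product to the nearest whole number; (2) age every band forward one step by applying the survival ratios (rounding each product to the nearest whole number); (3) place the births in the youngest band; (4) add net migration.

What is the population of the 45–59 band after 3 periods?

(Bands numbered youngest = 1 to oldest = 6.)
— Period 1 —
Births: 9900 × 0.088 = 871
Band 2: 8500 × 0.976 = 8296
Band 3: 11000 × 0.98 = 10780
Band 4: 9900 × 0.953 = 9435
Band 5: 14300 × 0.932 = 13328
Band 6: 11000 × 0.978 + 2300 × 0.469 = 10758 + 1079 = 11837
Net migration: Band 1 + 60 → 931; Band 2 + 100 → 8396; Band 3 − 370 → 10410; Band 4 − 90 → 9345; Band 5 − 200 → 13128; Band 6 − 120 → 11717
→ [931, 8396, 10410, 9345, 13128, 11717]
— Period 2 —
Births: 10410 × 0.088 = 916
Band 2: 931 × 0.976 = 909
Band 3: 8396 × 0.98 = 8228
Band 4: 10410 × 0.953 = 9921
Band 5: 9345 × 0.932 = 8710
Band 6: 13128 × 0.978 + 11717 × 0.469 = 12839 + 5495 = 18334
Net migration: Band 1 + 60 → 976; Band 2 + 100 → 1009; Band 3 − 370 → 7858; Band 4 − 90 → 9831; Band 5 − 200 → 8510; Band 6 − 120 → 18214
→ [976, 1009, 7858, 9831, 8510, 18214]
— Period 3 —
Births: 7858 × 0.088 = 692
Band 2: 976 × 0.976 = 953
Band 3: 1009 × 0.98 = 989
Band 4: 7858 × 0.953 = 7489
Band 5: 9831 × 0.932 = 9162
Band 6: 8510 × 0.978 + 18214 × 0.469 = 8323 + 8542 = 16865
Net migration: Band 1 + 60 → 752; Band 2 + 100 → 1053; Band 3 − 370 → 619; Band 4 − 90 → 7399; Band 5 − 200 → 8962; Band 6 − 120 → 16745
→ [752, 1053, 619, 7399, 8962, 16745]

7399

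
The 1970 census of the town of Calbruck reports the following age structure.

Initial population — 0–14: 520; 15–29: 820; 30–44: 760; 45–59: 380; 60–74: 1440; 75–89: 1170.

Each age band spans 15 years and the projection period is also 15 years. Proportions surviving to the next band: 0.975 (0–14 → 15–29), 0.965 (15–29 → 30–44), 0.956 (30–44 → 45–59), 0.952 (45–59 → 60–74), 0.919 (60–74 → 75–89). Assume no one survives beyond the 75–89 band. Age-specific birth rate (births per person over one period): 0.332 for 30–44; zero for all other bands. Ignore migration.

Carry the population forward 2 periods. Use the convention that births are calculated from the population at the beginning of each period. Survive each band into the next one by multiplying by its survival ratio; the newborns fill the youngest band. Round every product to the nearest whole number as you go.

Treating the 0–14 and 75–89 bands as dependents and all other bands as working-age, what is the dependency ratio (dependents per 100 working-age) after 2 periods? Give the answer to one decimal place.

27.3

Period 1:
Births: 760 × 0.332 = 252
15–29: 520 × 0.975 = 507
30–44: 820 × 0.965 = 791
45–59: 760 × 0.956 = 727
60–74: 380 × 0.952 = 362
75–89: 1440 × 0.919 = 1323
End of period: [252, 507, 791, 727, 362, 1323]
Period 2:
Births: 791 × 0.332 = 263
15–29: 252 × 0.975 = 246
30–44: 507 × 0.965 = 489
45–59: 791 × 0.956 = 756
60–74: 727 × 0.952 = 692
75–89: 362 × 0.919 = 333
End of period: [263, 246, 489, 756, 692, 333]
Dependents (band 0–14 + band 75–89) = 263 + 333 = 596; working-age = 2183; ratio = 596/2183 × 100 = 27.3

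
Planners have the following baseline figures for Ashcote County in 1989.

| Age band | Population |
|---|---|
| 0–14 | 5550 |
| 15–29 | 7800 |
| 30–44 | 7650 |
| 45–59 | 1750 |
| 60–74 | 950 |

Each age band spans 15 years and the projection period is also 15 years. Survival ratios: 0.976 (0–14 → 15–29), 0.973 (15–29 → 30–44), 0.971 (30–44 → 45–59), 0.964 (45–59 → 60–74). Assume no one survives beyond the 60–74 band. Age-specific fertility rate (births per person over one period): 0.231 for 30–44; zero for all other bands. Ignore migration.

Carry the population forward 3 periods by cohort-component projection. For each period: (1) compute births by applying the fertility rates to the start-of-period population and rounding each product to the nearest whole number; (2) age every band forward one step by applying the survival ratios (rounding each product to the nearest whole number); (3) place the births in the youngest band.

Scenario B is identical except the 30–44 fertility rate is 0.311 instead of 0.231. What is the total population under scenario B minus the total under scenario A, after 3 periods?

After projecting period 1:
Births: 7650 × 0.231 = 1767
15–29: 5550 × 0.976 = 5417
30–44: 7800 × 0.973 = 7589
45–59: 7650 × 0.971 = 7428
60–74: 1750 × 0.964 = 1687
→ [1767, 5417, 7589, 7428, 1687]
After projecting period 2:
Births: 7589 × 0.231 = 1753
15–29: 1767 × 0.976 = 1725
30–44: 5417 × 0.973 = 5271
45–59: 7589 × 0.971 = 7369
60–74: 7428 × 0.964 = 7161
→ [1753, 1725, 5271, 7369, 7161]
After projecting period 3:
Births: 5271 × 0.231 = 1218
15–29: 1753 × 0.976 = 1711
30–44: 1725 × 0.973 = 1678
45–59: 5271 × 0.971 = 5118
60–74: 7369 × 0.964 = 7104
→ [1218, 1711, 1678, 5118, 7104]
Scenario A total after 3 periods: 16829
Scenario B projection —
After projecting period 1:
Births: 7650 × 0.311 = 2379
15–29: 5550 × 0.976 = 5417
30–44: 7800 × 0.973 = 7589
45–59: 7650 × 0.971 = 7428
60–74: 1750 × 0.964 = 1687
→ [2379, 5417, 7589, 7428, 1687]
After projecting period 2:
Births: 7589 × 0.311 = 2360
15–29: 2379 × 0.976 = 2322
30–44: 5417 × 0.973 = 5271
45–59: 7589 × 0.971 = 7369
60–74: 7428 × 0.964 = 7161
→ [2360, 2322, 5271, 7369, 7161]
After projecting period 3:
Births: 5271 × 0.311 = 1639
15–29: 2360 × 0.976 = 2303
30–44: 2322 × 0.973 = 2259
45–59: 5271 × 0.971 = 5118
60–74: 7369 × 0.964 = 7104
→ [1639, 2303, 2259, 5118, 7104]
Scenario B total after 3 periods: 18423
Difference B − A = 18423 − 16829 = 1594

1594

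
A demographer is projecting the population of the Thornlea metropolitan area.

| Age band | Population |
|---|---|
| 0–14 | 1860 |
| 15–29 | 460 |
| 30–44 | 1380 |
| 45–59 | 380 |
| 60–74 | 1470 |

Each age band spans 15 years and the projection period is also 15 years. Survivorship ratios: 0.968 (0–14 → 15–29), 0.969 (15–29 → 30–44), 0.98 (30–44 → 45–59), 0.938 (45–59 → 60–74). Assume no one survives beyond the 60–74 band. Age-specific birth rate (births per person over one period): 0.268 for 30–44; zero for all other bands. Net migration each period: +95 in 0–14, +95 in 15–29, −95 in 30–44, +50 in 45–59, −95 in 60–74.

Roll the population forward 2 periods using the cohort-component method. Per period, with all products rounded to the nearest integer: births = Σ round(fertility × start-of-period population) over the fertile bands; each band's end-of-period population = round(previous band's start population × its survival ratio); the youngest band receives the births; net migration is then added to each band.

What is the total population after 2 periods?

(Groups numbered youngest = 1 to oldest = 5.)
Period 1.
Births: 1380 * 0.268 = 370
Group 2: 1860 * 0.968 = 1800
Group 3: 460 * 0.969 = 446
Group 4: 1380 * 0.98 = 1352
Group 5: 380 * 0.938 = 356
Net migration: Group 1 + 95 → 465; Group 2 + 95 → 1895; Group 3 − 95 → 351; Group 4 + 50 → 1402; Group 5 − 95 → 261
End of period: [465, 1895, 351, 1402, 261]
Period 2.
Births: 351 * 0.268 = 94
Group 2: 465 * 0.968 = 450
Group 3: 1895 * 0.969 = 1836
Group 4: 351 * 0.98 = 344
Group 5: 1402 * 0.938 = 1315
Net migration: Group 1 + 95 → 189; Group 2 + 95 → 545; Group 3 − 95 → 1741; Group 4 + 50 → 394; Group 5 − 95 → 1220
End of period: [189, 545, 1741, 394, 1220]
Total after period 2: 189 + 545 + 1741 + 394 + 1220 = 4089

4089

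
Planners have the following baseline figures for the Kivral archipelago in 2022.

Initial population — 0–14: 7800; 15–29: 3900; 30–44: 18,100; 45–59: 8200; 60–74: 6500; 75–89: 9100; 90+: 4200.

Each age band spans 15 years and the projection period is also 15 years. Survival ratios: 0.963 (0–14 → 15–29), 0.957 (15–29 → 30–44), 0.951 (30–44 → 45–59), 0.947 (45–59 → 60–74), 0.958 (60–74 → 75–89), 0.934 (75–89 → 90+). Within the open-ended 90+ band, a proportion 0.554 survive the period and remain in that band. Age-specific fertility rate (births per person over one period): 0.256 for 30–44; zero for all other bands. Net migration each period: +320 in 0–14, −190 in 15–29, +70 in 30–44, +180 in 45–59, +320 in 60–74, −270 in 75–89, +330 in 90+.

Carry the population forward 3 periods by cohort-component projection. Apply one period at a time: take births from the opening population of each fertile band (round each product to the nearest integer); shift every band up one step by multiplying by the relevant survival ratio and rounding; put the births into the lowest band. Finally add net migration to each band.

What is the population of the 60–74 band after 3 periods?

3915

— Period 1 —
Births: 18100 × 0.256 = 4634
15–29: 7800 × 0.963 = 7511
30–44: 3900 × 0.957 = 3732
45–59: 18100 × 0.951 = 17213
60–74: 8200 × 0.947 = 7765
75–89: 6500 × 0.958 = 6227
90+: 9100 × 0.934 + 4200 × 0.554 = 8499 + 2327 = 10826
Net migration: 0–14 + 320 → 4954; 15–29 − 190 → 7321; 30–44 + 70 → 3802; 45–59 + 180 → 17393; 60–74 + 320 → 8085; 75–89 − 270 → 5957; 90+ + 330 → 11156
→ [4954, 7321, 3802, 17393, 8085, 5957, 11156]
— Period 2 —
Births: 3802 × 0.256 = 973
15–29: 4954 × 0.963 = 4771
30–44: 7321 × 0.957 = 7006
45–59: 3802 × 0.951 = 3616
60–74: 17393 × 0.947 = 16471
75–89: 8085 × 0.958 = 7745
90+: 5957 × 0.934 + 11156 × 0.554 = 5564 + 6180 = 11744
Net migration: 0–14 + 320 → 1293; 15–29 − 190 → 4581; 30–44 + 70 → 7076; 45–59 + 180 → 3796; 60–74 + 320 → 16791; 75–89 − 270 → 7475; 90+ + 330 → 12074
→ [1293, 4581, 7076, 3796, 16791, 7475, 12074]
— Period 3 —
Births: 7076 × 0.256 = 1811
15–29: 1293 × 0.963 = 1245
30–44: 4581 × 0.957 = 4384
45–59: 7076 × 0.951 = 6729
60–74: 3796 × 0.947 = 3595
75–89: 16791 × 0.958 = 16086
90+: 7475 × 0.934 + 12074 × 0.554 = 6982 + 6689 = 13671
Net migration: 0–14 + 320 → 2131; 15–29 − 190 → 1055; 30–44 + 70 → 4454; 45–59 + 180 → 6909; 60–74 + 320 → 3915; 75–89 − 270 → 15816; 90+ + 330 → 14001
→ [2131, 1055, 4454, 6909, 3915, 15816, 14001]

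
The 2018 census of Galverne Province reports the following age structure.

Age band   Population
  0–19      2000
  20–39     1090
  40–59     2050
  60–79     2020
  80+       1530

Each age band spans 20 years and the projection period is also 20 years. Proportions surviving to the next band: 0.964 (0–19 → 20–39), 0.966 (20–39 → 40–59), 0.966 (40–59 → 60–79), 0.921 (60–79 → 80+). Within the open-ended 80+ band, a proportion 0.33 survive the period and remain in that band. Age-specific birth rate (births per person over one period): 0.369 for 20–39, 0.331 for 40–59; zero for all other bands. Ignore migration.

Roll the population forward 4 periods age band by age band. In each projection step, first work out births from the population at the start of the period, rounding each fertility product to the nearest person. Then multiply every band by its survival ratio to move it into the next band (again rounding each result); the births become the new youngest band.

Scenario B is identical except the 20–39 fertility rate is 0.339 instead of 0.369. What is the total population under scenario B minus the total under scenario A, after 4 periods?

-181

Period 1:
Births: 1090 * 0.369 = 402  |  2050 * 0.331 = 679 ⇒ total 1081
20–39: 2000 * 0.964 = 1928
40–59: 1090 * 0.966 = 1053
60–79: 2050 * 0.966 = 1980
80+: 2020 * 0.921 + 1530 * 0.33 = 1860 + 505 = 2365
→ [1081, 1928, 1053, 1980, 2365]
Period 2:
Births: 1928 * 0.369 = 711  |  1053 * 0.331 = 349 ⇒ total 1060
20–39: 1081 * 0.964 = 1042
40–59: 1928 * 0.966 = 1862
60–79: 1053 * 0.966 = 1017
80+: 1980 * 0.921 + 2365 * 0.33 = 1824 + 780 = 2604
→ [1060, 1042, 1862, 1017, 2604]
Period 3:
Births: 1042 * 0.369 = 384  |  1862 * 0.331 = 616 ⇒ total 1000
20–39: 1060 * 0.964 = 1022
40–59: 1042 * 0.966 = 1007
60–79: 1862 * 0.966 = 1799
80+: 1017 * 0.921 + 2604 * 0.33 = 937 + 859 = 1796
→ [1000, 1022, 1007, 1799, 1796]
Period 4:
Births: 1022 * 0.369 = 377  |  1007 * 0.331 = 333 ⇒ total 710
20–39: 1000 * 0.964 = 964
40–59: 1022 * 0.966 = 987
60–79: 1007 * 0.966 = 973
80+: 1799 * 0.921 + 1796 * 0.33 = 1657 + 593 = 2250
→ [710, 964, 987, 973, 2250]
Scenario A total after 4 periods: 5884
Scenario B projection —
Period 1:
Births: 1090 * 0.339 = 370  |  2050 * 0.331 = 679 ⇒ total 1049
20–39: 2000 * 0.964 = 1928
40–59: 1090 * 0.966 = 1053
60–79: 2050 * 0.966 = 1980
80+: 2020 * 0.921 + 1530 * 0.33 = 1860 + 505 = 2365
→ [1049, 1928, 1053, 1980, 2365]
Period 2:
Births: 1928 * 0.339 = 654  |  1053 * 0.331 = 349 ⇒ total 1003
20–39: 1049 * 0.964 = 1011
40–59: 1928 * 0.966 = 1862
60–79: 1053 * 0.966 = 1017
80+: 1980 * 0.921 + 2365 * 0.33 = 1824 + 780 = 2604
→ [1003, 1011, 1862, 1017, 2604]
Period 3:
Births: 1011 * 0.339 = 343  |  1862 * 0.331 = 616 ⇒ total 959
20–39: 1003 * 0.964 = 967
40–59: 1011 * 0.966 = 977
60–79: 1862 * 0.966 = 1799
80+: 1017 * 0.921 + 2604 * 0.33 = 937 + 859 = 1796
→ [959, 967, 977, 1799, 1796]
Period 4:
Births: 967 * 0.339 = 328  |  977 * 0.331 = 323 ⇒ total 651
20–39: 959 * 0.964 = 924
40–59: 967 * 0.966 = 934
60–79: 977 * 0.966 = 944
80+: 1799 * 0.921 + 1796 * 0.33 = 1657 + 593 = 2250
→ [651, 924, 934, 944, 2250]
Scenario B total after 4 periods: 5703
Difference B − A = 5703 − 5884 = -181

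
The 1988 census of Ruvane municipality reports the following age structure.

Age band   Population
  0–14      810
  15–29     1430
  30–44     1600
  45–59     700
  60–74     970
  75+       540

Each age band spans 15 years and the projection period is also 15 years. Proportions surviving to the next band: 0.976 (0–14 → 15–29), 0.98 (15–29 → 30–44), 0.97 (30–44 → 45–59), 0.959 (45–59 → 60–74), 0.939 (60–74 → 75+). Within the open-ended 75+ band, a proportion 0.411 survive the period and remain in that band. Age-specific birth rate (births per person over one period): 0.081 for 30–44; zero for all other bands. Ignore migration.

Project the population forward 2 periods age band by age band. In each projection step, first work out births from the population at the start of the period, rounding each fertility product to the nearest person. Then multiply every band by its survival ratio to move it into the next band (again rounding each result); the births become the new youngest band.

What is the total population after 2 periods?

Let band 1 be 0–14 through band 6 = 75+.
[period 1]
Births: 1600 × 0.081 = 130
Band 2: 810 × 0.976 = 791
Band 3: 1430 × 0.98 = 1401
Band 4: 1600 × 0.97 = 1552
Band 5: 700 × 0.959 = 671
Band 6: 970 × 0.939 + 540 × 0.411 = 911 + 222 = 1133
→ [130, 791, 1401, 1552, 671, 1133]
[period 2]
Births: 1401 × 0.081 = 113
Band 2: 130 × 0.976 = 127
Band 3: 791 × 0.98 = 775
Band 4: 1401 × 0.97 = 1359
Band 5: 1552 × 0.959 = 1488
Band 6: 671 × 0.939 + 1133 × 0.411 = 630 + 466 = 1096
→ [113, 127, 775, 1359, 1488, 1096]
Total after period 2: 113 + 127 + 775 + 1359 + 1488 + 1096 = 4958

4958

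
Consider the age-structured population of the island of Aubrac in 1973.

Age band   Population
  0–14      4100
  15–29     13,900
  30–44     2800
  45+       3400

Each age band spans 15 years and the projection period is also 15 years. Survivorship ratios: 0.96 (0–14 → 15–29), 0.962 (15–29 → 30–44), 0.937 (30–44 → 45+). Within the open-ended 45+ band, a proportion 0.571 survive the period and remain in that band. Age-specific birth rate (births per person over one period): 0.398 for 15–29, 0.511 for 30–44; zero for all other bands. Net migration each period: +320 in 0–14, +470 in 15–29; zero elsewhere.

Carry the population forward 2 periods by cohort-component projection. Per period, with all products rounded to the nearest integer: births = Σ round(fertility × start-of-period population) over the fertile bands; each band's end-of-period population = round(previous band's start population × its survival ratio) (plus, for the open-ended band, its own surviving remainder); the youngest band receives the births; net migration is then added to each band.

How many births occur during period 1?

6963

Call the bands 1 to 4, youngest first.
[period 1]
Births: 13900 × 0.398 = 5532, 2800 × 0.511 = 1431 — total 6963
Band 2: 4100 × 0.96 = 3936
Band 3: 13900 × 0.962 = 13372
Band 4: 2800 × 0.937 + 3400 × 0.571 = 2624 + 1941 = 4565
Net migration: Band 1 + 320 → 7283; Band 2 + 470 → 4406
End of period: [7283, 4406, 13372, 4565]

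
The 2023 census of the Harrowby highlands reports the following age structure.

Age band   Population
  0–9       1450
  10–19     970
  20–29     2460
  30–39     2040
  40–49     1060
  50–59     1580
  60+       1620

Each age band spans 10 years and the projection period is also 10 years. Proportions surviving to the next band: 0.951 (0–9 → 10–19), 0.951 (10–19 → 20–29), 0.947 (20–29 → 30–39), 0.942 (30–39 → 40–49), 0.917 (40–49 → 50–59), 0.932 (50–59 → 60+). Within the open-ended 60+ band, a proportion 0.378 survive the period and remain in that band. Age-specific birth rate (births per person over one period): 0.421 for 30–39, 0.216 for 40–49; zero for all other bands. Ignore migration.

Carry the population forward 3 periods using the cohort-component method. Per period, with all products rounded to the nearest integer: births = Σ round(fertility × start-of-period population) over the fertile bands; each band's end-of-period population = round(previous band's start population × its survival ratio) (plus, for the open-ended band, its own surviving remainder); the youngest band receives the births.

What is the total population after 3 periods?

9513

Period 1:
Births: 2040 × 0.421 = 859, 1060 × 0.216 = 229 → 1088
10–19: 1450 × 0.951 = 1379
20–29: 970 × 0.951 = 922
30–39: 2460 × 0.947 = 2330
40–49: 2040 × 0.942 = 1922
50–59: 1060 × 0.917 = 972
60+: 1580 × 0.932 + 1620 × 0.378 = 1473 + 612 = 2085
End of period: [1088, 1379, 922, 2330, 1922, 972, 2085]
Period 2:
Births: 2330 × 0.421 = 981, 1922 × 0.216 = 415 → 1396
10–19: 1088 × 0.951 = 1035
20–29: 1379 × 0.951 = 1311
30–39: 922 × 0.947 = 873
40–49: 2330 × 0.942 = 2195
50–59: 1922 × 0.917 = 1762
60+: 972 × 0.932 + 2085 × 0.378 = 906 + 788 = 1694
End of period: [1396, 1035, 1311, 873, 2195, 1762, 1694]
Period 3:
Births: 873 × 0.421 = 368, 2195 × 0.216 = 474 → 842
10–19: 1396 × 0.951 = 1328
20–29: 1035 × 0.951 = 984
30–39: 1311 × 0.947 = 1242
40–49: 873 × 0.942 = 822
50–59: 2195 × 0.917 = 2013
60+: 1762 × 0.932 + 1694 × 0.378 = 1642 + 640 = 2282
End of period: [842, 1328, 984, 1242, 822, 2013, 2282]
Total after period 3: 842 + 1328 + 984 + 1242 + 822 + 2013 + 2282 = 9513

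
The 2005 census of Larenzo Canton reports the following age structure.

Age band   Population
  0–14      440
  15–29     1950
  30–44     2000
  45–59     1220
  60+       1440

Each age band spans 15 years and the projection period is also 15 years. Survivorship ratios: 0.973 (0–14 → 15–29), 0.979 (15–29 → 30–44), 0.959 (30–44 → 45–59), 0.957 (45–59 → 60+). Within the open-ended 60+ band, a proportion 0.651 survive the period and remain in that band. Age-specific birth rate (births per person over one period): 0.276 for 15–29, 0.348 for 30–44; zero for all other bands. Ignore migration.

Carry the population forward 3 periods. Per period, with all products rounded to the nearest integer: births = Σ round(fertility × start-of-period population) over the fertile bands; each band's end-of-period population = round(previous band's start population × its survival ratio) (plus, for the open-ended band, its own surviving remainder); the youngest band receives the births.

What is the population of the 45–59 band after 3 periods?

Numbering the groups 1..5 from youngest to oldest:
Period 1:
Births: 1950 * 0.276 = 538  |  2000 * 0.348 = 696 → total 1234
Group 2: 440 * 0.973 = 428
Group 3: 1950 * 0.979 = 1909
Group 4: 2000 * 0.959 = 1918
Group 5: 1220 * 0.957 + 1440 * 0.651 = 1168 + 937 = 2105
Giving 1234 / 428 / 1909 / 1918 / 2105.
Period 2:
Births: 428 * 0.276 = 118  |  1909 * 0.348 = 664 → total 782
Group 2: 1234 * 0.973 = 1201
Group 3: 428 * 0.979 = 419
Group 4: 1909 * 0.959 = 1831
Group 5: 1918 * 0.957 + 2105 * 0.651 = 1836 + 1370 = 3206
Giving 782 / 1201 / 419 / 1831 / 3206.
Period 3:
Births: 1201 * 0.276 = 331  |  419 * 0.348 = 146 → total 477
Group 2: 782 * 0.973 = 761
Group 3: 1201 * 0.979 = 1176
Group 4: 419 * 0.959 = 402
Group 5: 1831 * 0.957 + 3206 * 0.651 = 1752 + 2087 = 3839
Giving 477 / 761 / 1176 / 402 / 3839.

402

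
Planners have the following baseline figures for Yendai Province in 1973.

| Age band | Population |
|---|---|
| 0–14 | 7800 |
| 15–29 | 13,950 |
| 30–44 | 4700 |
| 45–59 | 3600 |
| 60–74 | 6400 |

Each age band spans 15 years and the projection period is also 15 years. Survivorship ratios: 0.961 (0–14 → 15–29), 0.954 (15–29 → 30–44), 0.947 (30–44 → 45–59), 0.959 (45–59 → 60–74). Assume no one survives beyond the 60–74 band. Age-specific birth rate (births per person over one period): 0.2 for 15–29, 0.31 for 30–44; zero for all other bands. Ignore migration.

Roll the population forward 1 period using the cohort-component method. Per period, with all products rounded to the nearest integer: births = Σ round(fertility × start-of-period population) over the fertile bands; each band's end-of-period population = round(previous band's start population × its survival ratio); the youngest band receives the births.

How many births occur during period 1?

[period 1]
Births: 13950 * 0.2 = 2790  |  4700 * 0.31 = 1457 — total 4247
15–29: 7800 * 0.961 = 7496
30–44: 13950 * 0.954 = 13308
45–59: 4700 * 0.947 = 4451
60–74: 3600 * 0.959 = 3452
End of period: [4247, 7496, 13308, 4451, 3452]

4247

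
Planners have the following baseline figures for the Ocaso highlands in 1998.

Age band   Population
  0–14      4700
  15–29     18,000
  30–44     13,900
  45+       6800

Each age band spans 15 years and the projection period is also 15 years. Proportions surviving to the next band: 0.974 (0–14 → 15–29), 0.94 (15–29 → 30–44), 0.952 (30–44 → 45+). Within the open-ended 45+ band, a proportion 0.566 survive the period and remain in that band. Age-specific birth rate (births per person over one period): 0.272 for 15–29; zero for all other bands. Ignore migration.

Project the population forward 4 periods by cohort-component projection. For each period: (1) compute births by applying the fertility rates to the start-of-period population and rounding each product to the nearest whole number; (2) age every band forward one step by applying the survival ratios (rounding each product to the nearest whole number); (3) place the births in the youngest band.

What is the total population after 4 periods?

Let group 1 be 0–14 through group 4 = 45+.
[period 1]
Births: 18000 × 0.272 = 4896
Group 2: 4700 × 0.974 = 4578
Group 3: 18000 × 0.94 = 16920
Group 4: 13900 × 0.952 + 6800 × 0.566 = 13233 + 3849 = 17082
Population now: 0–14=4896, 15–29=4578, 30–44=16920, 45+=17082
[period 2]
Births: 4578 × 0.272 = 1245
Group 2: 4896 × 0.974 = 4769
Group 3: 4578 × 0.94 = 4303
Group 4: 16920 × 0.952 + 17082 × 0.566 = 16108 + 9668 = 25776
Population now: 0–14=1245, 15–29=4769, 30–44=4303, 45+=25776
[period 3]
Births: 4769 × 0.272 = 1297
Group 2: 1245 × 0.974 = 1213
Group 3: 4769 × 0.94 = 4483
Group 4: 4303 × 0.952 + 25776 × 0.566 = 4096 + 14589 = 18685
Population now: 0–14=1297, 15–29=1213, 30–44=4483, 45+=18685
[period 4]
Births: 1213 × 0.272 = 330
Group 2: 1297 × 0.974 = 1263
Group 3: 1213 × 0.94 = 1140
Group 4: 4483 × 0.952 + 18685 × 0.566 = 4268 + 10576 = 14844
Population now: 0–14=330, 15–29=1263, 30–44=1140, 45+=14844
Total after period 4: 330 + 1263 + 1140 + 14844 = 17577

17577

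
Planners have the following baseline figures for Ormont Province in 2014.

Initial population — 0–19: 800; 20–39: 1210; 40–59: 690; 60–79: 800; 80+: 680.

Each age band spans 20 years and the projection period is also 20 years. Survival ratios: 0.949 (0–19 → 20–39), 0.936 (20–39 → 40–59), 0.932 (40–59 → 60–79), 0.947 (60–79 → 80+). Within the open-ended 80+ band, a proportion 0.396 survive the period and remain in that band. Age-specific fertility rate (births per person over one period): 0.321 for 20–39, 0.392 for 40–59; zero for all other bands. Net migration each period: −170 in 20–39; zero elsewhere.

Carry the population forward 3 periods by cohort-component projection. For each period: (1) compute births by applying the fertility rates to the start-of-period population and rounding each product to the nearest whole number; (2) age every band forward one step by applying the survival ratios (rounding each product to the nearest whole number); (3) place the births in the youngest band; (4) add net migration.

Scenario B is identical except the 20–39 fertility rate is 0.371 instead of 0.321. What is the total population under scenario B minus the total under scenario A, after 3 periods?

126

(Bands numbered youngest = 1 to oldest = 5.)
Period 1.
Births: 1210 * 0.321 = 388  |  690 * 0.392 = 270 → 658
Band 2: 800 * 0.949 = 759
Band 3: 1210 * 0.936 = 1133
Band 4: 690 * 0.932 = 643
Band 5: 800 * 0.947 + 680 * 0.396 = 758 + 269 = 1027
Net migration: Band 2 − 170 → 589
Population now: 0–19=658, 20–39=589, 40–59=1133, 60–79=643, 80+=1027
Period 2.
Births: 589 * 0.321 = 189  |  1133 * 0.392 = 444 → 633
Band 2: 658 * 0.949 = 624
Band 3: 589 * 0.936 = 551
Band 4: 1133 * 0.932 = 1056
Band 5: 643 * 0.947 + 1027 * 0.396 = 609 + 407 = 1016
Net migration: Band 2 − 170 → 454
Population now: 0–19=633, 20–39=454, 40–59=551, 60–79=1056, 80+=1016
Period 3.
Births: 454 * 0.321 = 146  |  551 * 0.392 = 216 → 362
Band 2: 633 * 0.949 = 601
Band 3: 454 * 0.936 = 425
Band 4: 551 * 0.932 = 514
Band 5: 1056 * 0.947 + 1016 * 0.396 = 1000 + 402 = 1402
Net migration: Band 2 − 170 → 431
Population now: 0–19=362, 20–39=431, 40–59=425, 60–79=514, 80+=1402
Scenario A total after 3 periods: 3134
Scenario B projection —
Period 1.
Births: 1210 * 0.371 = 449  |  690 * 0.392 = 270 → 719
Band 2: 800 * 0.949 = 759
Band 3: 1210 * 0.936 = 1133
Band 4: 690 * 0.932 = 643
Band 5: 800 * 0.947 + 680 * 0.396 = 758 + 269 = 1027
Net migration: Band 2 − 170 → 589
Population now: 0–19=719, 20–39=589, 40–59=1133, 60–79=643, 80+=1027
Period 2.
Births: 589 * 0.371 = 219  |  1133 * 0.392 = 444 → 663
Band 2: 719 * 0.949 = 682
Band 3: 589 * 0.936 = 551
Band 4: 1133 * 0.932 = 1056
Band 5: 643 * 0.947 + 1027 * 0.396 = 609 + 407 = 1016
Net migration: Band 2 − 170 → 512
Population now: 0–19=663, 20–39=512, 40–59=551, 60–79=1056, 80+=1016
Period 3.
Births: 512 * 0.371 = 190  |  551 * 0.392 = 216 → 406
Band 2: 663 * 0.949 = 629
Band 3: 512 * 0.936 = 479
Band 4: 551 * 0.932 = 514
Band 5: 1056 * 0.947 + 1016 * 0.396 = 1000 + 402 = 1402
Net migration: Band 2 − 170 → 459
Population now: 0–19=406, 20–39=459, 40–59=479, 60–79=514, 80+=1402
Scenario B total after 3 periods: 3260
Difference B − A = 3260 − 3134 = 126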